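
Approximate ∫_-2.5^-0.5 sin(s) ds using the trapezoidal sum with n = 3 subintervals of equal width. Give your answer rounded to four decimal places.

-1.6161

Δs = (-0.5 − (-2.5))/3 = 2/3.
f(-2.5) ≈ -0.5985, f(-11/6) ≈ -0.9657, f(-7/6) ≈ -0.9194, f(-0.5) ≈ -0.4794.
T_3 = (Δs/2)·[f(s_0) + 2f(s_1) + 2f(s_2) + f(s_3)].
Sum ≈ -1.6161.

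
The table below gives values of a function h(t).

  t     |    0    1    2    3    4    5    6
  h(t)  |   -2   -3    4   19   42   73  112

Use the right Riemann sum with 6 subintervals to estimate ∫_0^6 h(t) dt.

247

Δt = 1.
Sum = 1·[(-3) + 4 + 19 + 42 + 73 + 112] = 247.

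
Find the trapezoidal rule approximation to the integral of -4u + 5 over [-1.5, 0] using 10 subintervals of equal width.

Δu = (0 − (-1.5))/10 = 0.15.
f(-1.5) = 11, f(-1.35) = 10.4, f(-1.2) = 9.8, f(-1.05) = 9.2, f(-0.9) = 8.6, f(-0.75) = 8, f(-0.6) = 7.4, f(-0.45) = 6.8, f(-0.3) = 6.2, f(-0.15) = 5.6, f(0) = 5.
T_10 = (Δu/2)·[f(u_0) + 2f(u_1) + ... + 2f(u_{9}) + f(u_10)].
Sum = 12.

12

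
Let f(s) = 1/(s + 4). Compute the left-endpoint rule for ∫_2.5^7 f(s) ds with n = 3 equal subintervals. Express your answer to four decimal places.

Δs = (7 − 2.5)/3 = 1.5.
Left endpoints: 2.5, 4, 5.5.
f(2.5) = 2/13, f(4) = 0.125, f(5.5) = 2/19.
Sum = Δs · [f(2.5) + f(4) + f(5.5)].
Sum ≈ 0.5762.

0.5762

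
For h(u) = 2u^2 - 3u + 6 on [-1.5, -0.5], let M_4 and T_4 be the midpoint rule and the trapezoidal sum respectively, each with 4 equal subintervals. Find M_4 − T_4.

-0.03125

M_4 = 11.15625.
T_4 = 11.1875.
M_4 − T_4 = -0.03125.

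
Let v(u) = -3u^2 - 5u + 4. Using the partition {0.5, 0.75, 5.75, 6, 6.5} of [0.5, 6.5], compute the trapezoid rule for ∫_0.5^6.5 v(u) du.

Subinterval widths: 0.25, 5, 0.25, 0.5.
v(0.5) = 0.75, v(0.75) = -1.4375, v(5.75) = -123.9375, v(6) = -134, v(6.5) = -155.25.
On each subinterval the trapezoid contributes (Δu_i/2)·[v(u_{i-1}) + v(u_i)].
Sum = -418.078125.

-418.078125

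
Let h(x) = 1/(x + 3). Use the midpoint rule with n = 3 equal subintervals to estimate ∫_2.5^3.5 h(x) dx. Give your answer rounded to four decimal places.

0.1670

Δx = (3.5 − 2.5)/3 = 1/3.
Midpoints: 8/3, 3, 10/3.
h(8/3) = 3/17, h(3) = 1/6, h(10/3) = 3/19.
Sum = Δx · [h(8/3) + h(3) + h(10/3)].
Sum ≈ 0.1670.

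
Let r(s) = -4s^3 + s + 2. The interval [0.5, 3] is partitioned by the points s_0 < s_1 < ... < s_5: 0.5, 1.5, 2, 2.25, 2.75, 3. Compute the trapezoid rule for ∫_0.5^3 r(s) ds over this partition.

Subinterval widths: 1, 0.5, 0.25, 0.5, 0.25.
r(0.5) = 2, r(1.5) = -10, r(2) = -28, r(2.25) = -41.3125, r(2.75) = -78.4375, r(3) = -103.
On each subinterval the trapezoid contributes (Δs_i/2)·[r(s_{i-1}) + r(s_i)].
Sum = -74.78125.

-74.78125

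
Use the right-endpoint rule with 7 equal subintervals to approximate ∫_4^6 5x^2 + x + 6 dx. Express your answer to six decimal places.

Δx = (6 − 4)/7 = 2/7.
Right endpoints: 30/7, 32/7, 34/7, 36/7, 38/7, 40/7, 6.
f(30/7) = 5004/49, f(32/7) = 5638/49, f(34/7) = 6312/49, f(36/7) = 7026/49, f(38/7) = 7780/49, f(40/7) = 8574/49, f(6) = 192.
Sum = Δx · [f(30/7) + f(32/7) + f(34/7) + ...].
Sum ≈ 290.040816.

290.040816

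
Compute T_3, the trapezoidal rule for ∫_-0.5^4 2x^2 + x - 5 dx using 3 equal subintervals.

31.5

Δx = (4 − (-0.5))/3 = 1.5.
f(-0.5) = -5, f(1) = -2, f(2.5) = 10, f(4) = 31.
T_3 = (Δx/2)·[f(x_0) + 2f(x_1) + 2f(x_2) + f(x_3)].
Sum = 31.5.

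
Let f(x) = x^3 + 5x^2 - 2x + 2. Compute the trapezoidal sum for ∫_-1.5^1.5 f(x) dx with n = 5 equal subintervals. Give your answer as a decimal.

18.15

Δx = (1.5 − (-1.5))/5 = 0.6.
f(-1.5) = 12.875, f(-0.9) = 7.121, f(-0.3) = 3.023, f(0.3) = 1.877, f(0.9) = 4.979, f(1.5) = 13.625.
T_5 = (Δx/2)·[f(x_0) + 2f(x_1) + ... + 2f(x_{4}) + f(x_5)].
Sum = 18.15.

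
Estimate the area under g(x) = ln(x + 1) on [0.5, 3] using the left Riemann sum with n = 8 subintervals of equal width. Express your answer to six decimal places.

Δx = (3 − 0.5)/8 = 0.3125.
Left endpoints: 0.5, 0.8125, 1.125, 1.4375, 1.75, 2.0625, 2.375, 2.6875.
g(0.5) ≈ 0.405465, g(0.8125) ≈ 0.594707, g(1.125) ≈ 0.753772, g(1.4375) ≈ 0.890973, g(1.75) ≈ 1.011601, g(2.0625) ≈ 1.119232, g(2.375) ≈ 1.216395, g(2.6875) ≈ 1.304949.
Sum = Δx · [g(0.5) + g(0.8125) + g(1.125) + ...].
Sum ≈ 2.280342.

2.280342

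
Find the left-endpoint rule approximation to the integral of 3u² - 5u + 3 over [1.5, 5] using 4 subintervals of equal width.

54.38671875

Δu = (5 − 1.5)/4 = 0.875.
Left endpoints: 1.5, 2.375, 3.25, 4.125.
f(1.5) = 2.25, f(2.375) = 8.046875, f(3.25) = 18.4375, f(4.125) = 33.421875.
Sum = Δu · [f(1.5) + f(2.375) + f(3.25) + f(4.125)].
Sum = 54.38671875.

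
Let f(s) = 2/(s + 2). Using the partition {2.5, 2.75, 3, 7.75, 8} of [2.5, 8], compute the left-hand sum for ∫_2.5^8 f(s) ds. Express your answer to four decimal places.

2.1677

Subinterval widths: 0.25, 0.25, 4.75, 0.25.
Left endpoints: 2.5, 2.75, 3, 7.75.
f(2.5) = 4/9, f(2.75) = 8/19, f(3) = 0.4, f(7.75) = 8/39.
Sum = Σ Δs_i · f(s_i).
Sum ≈ 2.1677.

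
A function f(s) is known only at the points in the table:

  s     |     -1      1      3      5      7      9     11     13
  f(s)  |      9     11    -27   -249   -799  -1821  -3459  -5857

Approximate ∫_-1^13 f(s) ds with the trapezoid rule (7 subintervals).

Δs = 2.
T_7 = (2/2)·[9 + 2·11 + 2·(-27) + 2·(-249) + 2·(-799) + 2·(-1821) + 2·(-3459) + (-5857)] = -18536.

-18536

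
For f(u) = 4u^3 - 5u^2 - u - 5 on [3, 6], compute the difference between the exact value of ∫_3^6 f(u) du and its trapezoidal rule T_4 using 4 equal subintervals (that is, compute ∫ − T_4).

-13.78125

Exact integral: ∫_3^6 f(u) du = 871.5.
T_4 = 885.28125.
Error = 871.5 − 885.28125 = -13.78125.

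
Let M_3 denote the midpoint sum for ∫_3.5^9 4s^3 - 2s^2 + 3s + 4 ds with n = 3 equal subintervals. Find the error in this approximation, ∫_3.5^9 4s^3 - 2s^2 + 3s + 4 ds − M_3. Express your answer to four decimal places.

112.4572

Exact integral: ∫_3.5^9 f(s) ds ≈ 6078.645833.
M_3 ≈ 5966.188657.
Error ≈ 6078.645833 − 5966.188657 ≈ 112.4572.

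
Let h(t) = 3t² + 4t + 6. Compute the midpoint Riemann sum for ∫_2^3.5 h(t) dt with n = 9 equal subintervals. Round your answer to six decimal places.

60.364583

Δt = (3.5 − 2)/9 = 1/6.
Midpoints: 25/12, 2.25, 29/12, 31/12, 2.75, 35/12, 37/12, 3.25, 41/12.
h(25/12) = 1313/48, h(2.25) = 30.1875, h(29/12) = 33.1875, h(31/12) = 1745/48, h(2.75) = 39.6875, h(35/12) = 43.1875, h(37/12) = 2249/48, h(3.25) = 50.6875, h(41/12) = 54.6875.
Sum = Δt · [h(25/12) + h(2.25) + h(29/12) + ...].
Sum ≈ 60.364583.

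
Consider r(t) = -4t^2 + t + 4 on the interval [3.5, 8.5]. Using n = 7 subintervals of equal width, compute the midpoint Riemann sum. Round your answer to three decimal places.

Δt = (8.5 − 3.5)/7 = 5/7.
Midpoints: 27/7, 32/7, 37/7, 6, 47/7, 52/7, 57/7.
r(27/7) = -2531/49, r(32/7) = -3676/49, r(37/7) = -5021/49, r(6) = -134, r(47/7) = -8311/49, r(52/7) = -10256/49, r(57/7) = -12401/49.
Sum = Δt · [r(27/7) + r(32/7) + r(37/7) + ...].
Sum ≈ -710.816.

-710.816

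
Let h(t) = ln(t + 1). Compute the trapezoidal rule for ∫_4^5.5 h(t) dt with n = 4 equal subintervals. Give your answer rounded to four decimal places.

2.6190

Δt = (5.5 − 4)/4 = 0.375.
h(4) ≈ 1.6094, h(4.375) ≈ 1.6818, h(4.75) ≈ 1.7492, h(5.125) ≈ 1.8124, h(5.5) ≈ 1.8718.
T_4 = (Δt/2)·[h(t_0) + 2h(t_1) + 2h(t_2) + 2h(t_3) + h(t_4)].
Sum ≈ 2.6190.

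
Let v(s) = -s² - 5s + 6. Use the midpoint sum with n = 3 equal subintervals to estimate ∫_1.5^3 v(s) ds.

-15.71875

Δs = (3 − 1.5)/3 = 0.5.
Midpoints: 1.75, 2.25, 2.75.
v(1.75) = -5.8125, v(2.25) = -10.3125, v(2.75) = -15.3125.
Sum = Δs · [v(1.75) + v(2.25) + v(2.75)].
Sum = -15.71875.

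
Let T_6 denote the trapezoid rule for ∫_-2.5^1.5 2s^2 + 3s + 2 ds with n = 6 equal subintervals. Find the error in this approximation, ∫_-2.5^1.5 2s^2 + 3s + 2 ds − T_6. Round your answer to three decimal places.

Exact integral: ∫_-2.5^1.5 f(s) ds ≈ 14.66667.
T_6 ≈ 15.25926.
Error ≈ 14.66667 − 15.25926 ≈ -0.593.

-0.593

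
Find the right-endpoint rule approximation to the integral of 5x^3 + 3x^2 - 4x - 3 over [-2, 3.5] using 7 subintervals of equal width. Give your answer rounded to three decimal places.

Δx = (3.5 − (-2))/7 = 11/14.
Right endpoints: -17/14, -3/7, 5/14, 8/7, 27/14, 19/7, 3.5.
f(-17/14) = -7331/2744, f(-3/7) = -387/343, f(5/14) = -10477/2744, f(8/7) = 1307/343, f(27/14) = 99633/2744, f(19/7) = 37123/343, f(3.5) = 234.125.
Sum = Δx · [f(-17/14) + f(-3/7) + f(5/14) + ...].
Sum ≈ 294.531.

294.531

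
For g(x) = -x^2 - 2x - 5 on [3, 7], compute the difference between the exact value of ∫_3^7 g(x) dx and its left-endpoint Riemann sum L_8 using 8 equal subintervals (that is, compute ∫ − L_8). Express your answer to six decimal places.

Exact integral: ∫_3^7 g(x) dx ≈ -165.33333333.
L_8 = -153.5.
Error ≈ -165.33333333 − (-153.5) ≈ -11.833333.

-11.833333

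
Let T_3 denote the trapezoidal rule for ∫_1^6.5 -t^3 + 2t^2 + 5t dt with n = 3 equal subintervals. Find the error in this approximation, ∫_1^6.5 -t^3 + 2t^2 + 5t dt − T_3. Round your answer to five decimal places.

28.49942

Exact integral: ∫_1^6.5 f(t) dt ≈ -160.4739583.
T_3 ≈ -188.9733796.
Error ≈ -160.4739583 − (-188.9733796) ≈ 28.49942.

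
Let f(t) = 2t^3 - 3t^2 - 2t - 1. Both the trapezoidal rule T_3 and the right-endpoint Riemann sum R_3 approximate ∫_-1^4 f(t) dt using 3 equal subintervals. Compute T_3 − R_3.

-62.5

T_3 ≈ 56.388889.
R_3 ≈ 118.888889.
T_3 − R_3 = -62.5.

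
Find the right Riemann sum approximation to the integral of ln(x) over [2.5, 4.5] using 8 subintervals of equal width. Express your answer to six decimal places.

Δx = (4.5 − 2.5)/8 = 0.25.
Right endpoints: 2.75, 3, 3.25, 3.5, 3.75, 4, 4.25, 4.5.
f(2.75) ≈ 1.011601, f(3) ≈ 1.098612, f(3.25) ≈ 1.178655, f(3.5) ≈ 1.252763, f(3.75) ≈ 1.321756, f(4) ≈ 1.386294, f(4.25) ≈ 1.446919, f(4.5) ≈ 1.504077.
Sum = Δx · [f(2.75) + f(3) + f(3.25) + ...].
Sum ≈ 2.550169.

2.550169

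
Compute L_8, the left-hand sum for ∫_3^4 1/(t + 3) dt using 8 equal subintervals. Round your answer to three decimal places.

Δt = (4 − 3)/8 = 0.125.
Left endpoints: 3, 3.125, 3.25, 3.375, 3.5, 3.625, 3.75, 3.875.
f(3) = 1/6, f(3.125) = 8/49, f(3.25) = 0.16, f(3.375) = 8/51, f(3.5) = 2/13, f(3.625) = 8/53, f(3.75) = 4/27, f(3.875) = 8/55.
Sum = Δt · [f(3) + f(3.125) + f(3.25) + ...].
Sum ≈ 0.156.

0.156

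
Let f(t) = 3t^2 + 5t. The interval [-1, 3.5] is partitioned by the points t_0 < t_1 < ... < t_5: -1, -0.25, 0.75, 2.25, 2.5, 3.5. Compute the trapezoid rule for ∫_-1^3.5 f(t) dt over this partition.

Subinterval widths: 0.75, 1, 1.5, 0.25, 1.
f(-1) = -2, f(-0.25) = -1.0625, f(0.75) = 5.4375, f(2.25) = 26.4375, f(2.5) = 31.25, f(3.5) = 54.25.
On each subinterval the trapezoid contributes (Δt_i/2)·[f(t_{i-1}) + f(t_i)].
Sum = 74.90625.

74.90625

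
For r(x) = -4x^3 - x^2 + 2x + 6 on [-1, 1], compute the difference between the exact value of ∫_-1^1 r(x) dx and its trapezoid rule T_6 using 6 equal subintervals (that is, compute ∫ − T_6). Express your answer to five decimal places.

Exact integral: ∫_-1^1 r(x) dx ≈ 11.3333333.
T_6 ≈ 11.2962963.
Error ≈ 11.3333333 − 11.2962963 ≈ 0.03704.

0.03704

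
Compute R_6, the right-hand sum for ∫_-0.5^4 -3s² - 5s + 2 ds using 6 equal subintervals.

Δs = (4 − (-0.5))/6 = 0.75.
Right endpoints: 0.25, 1, 1.75, 2.5, 3.25, 4.
f(0.25) = 0.5625, f(1) = -6, f(1.75) = -15.9375, f(2.5) = -29.25, f(3.25) = -45.9375, f(4) = -66.
Sum = Δs · [f(0.25) + f(1) + f(1.75) + ...].
Sum = -121.921875.

-121.921875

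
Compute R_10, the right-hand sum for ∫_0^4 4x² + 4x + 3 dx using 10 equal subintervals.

145.76

Δx = (4 − 0)/10 = 0.4.
Right endpoints: 0.4, 0.8, 1.2, 1.6, 2, 2.4, 2.8, 3.2, 3.6, 4.
f(0.4) = 5.24, f(0.8) = 8.76, f(1.2) = 13.56, f(1.6) = 19.64, f(2) = 27, f(2.4) = 35.64, f(2.8) = 45.56, f(3.2) = 56.76, f(3.6) = 69.24, f(4) = 83.
Sum = Δx · [f(0.4) + f(0.8) + f(1.2) + ...].
Sum = 145.76.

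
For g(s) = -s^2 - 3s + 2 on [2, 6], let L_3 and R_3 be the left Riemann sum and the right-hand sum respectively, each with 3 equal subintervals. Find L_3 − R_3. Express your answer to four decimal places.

L_3 ≈ -81.185185.
R_3 ≈ -139.851852.
L_3 − R_3 ≈ 58.6667.

58.6667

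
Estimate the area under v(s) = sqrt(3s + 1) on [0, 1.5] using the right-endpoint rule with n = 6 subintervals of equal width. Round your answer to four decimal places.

2.8079

Δs = (1.5 − 0)/6 = 0.25.
Right endpoints: 0.25, 0.5, 0.75, 1, 1.25, 1.5.
v(0.25) ≈ 1.3229, v(0.5) ≈ 1.5811, v(0.75) ≈ 1.8028, v(1) ≈ 2.0000, v(1.25) ≈ 2.1794, v(1.5) ≈ 2.3452.
Sum = Δs · [v(0.25) + v(0.5) + v(0.75) + ...].
Sum ≈ 2.8079.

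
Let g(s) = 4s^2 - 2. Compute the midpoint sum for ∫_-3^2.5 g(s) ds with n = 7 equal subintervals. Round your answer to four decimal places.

44.7015

Δs = (2.5 − (-3))/7 = 11/14.
Midpoints: -73/28, -51/28, -29/28, -0.25, 15/28, 37/28, 59/28.
g(-73/28) = 4937/196, g(-51/28) = 2209/196, g(-29/28) = 449/196, g(-0.25) = -1.75, g(15/28) = -167/196, g(37/28) = 977/196, g(59/28) = 3089/196.
Sum = Δs · [g(-73/28) + g(-51/28) + g(-29/28) + ...].
Sum ≈ 44.7015.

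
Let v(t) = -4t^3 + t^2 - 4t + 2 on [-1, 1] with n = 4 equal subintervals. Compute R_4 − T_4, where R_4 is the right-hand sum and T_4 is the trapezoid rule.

-4

R_4 = 0.75.
T_4 = 4.75.
R_4 − T_4 = -4.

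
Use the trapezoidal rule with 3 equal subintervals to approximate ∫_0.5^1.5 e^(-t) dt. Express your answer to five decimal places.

0.38694

Δt = (1.5 − 0.5)/3 = 1/3.
f(0.5) ≈ 0.60653, f(5/6) ≈ 0.43460, f(7/6) ≈ 0.31140, f(1.5) ≈ 0.22313.
T_3 = (Δt/2)·[f(t_0) + 2f(t_1) + 2f(t_2) + f(t_3)].
Sum ≈ 0.38694.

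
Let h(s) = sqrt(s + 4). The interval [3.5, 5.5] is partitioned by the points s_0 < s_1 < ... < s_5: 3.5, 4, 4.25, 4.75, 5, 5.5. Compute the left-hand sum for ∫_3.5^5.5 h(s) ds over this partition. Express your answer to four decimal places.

Subinterval widths: 0.5, 0.25, 0.5, 0.25, 0.5.
Left endpoints: 3.5, 4, 4.25, 4.75, 5.
h(3.5) ≈ 2.7386, h(4) ≈ 2.8284, h(4.25) ≈ 2.8723, h(4.75) ≈ 2.9580, h(5) ≈ 3.0000.
Sum = Σ Δs_i · h(s_i).
Sum ≈ 5.7521.

5.7521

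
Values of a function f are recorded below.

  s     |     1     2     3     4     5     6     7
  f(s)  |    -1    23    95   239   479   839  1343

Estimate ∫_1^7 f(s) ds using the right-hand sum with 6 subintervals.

Δs = 1.
Sum = 1·[23 + 95 + 239 + 479 + 839 + 1343] = 3018.

3018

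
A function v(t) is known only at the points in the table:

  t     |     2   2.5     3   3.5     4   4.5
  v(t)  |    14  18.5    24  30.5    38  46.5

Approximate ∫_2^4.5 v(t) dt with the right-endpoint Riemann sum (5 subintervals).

78.75

Δt = 0.5.
Sum = 0.5·[18.5 + 24 + 30.5 + 38 + 46.5] = 78.75.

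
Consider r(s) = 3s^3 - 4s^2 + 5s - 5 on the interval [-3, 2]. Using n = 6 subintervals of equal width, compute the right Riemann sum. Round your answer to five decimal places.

-75.33565

Δs = (2 − (-3))/6 = 5/6.
Right endpoints: -13/6, -4/3, -0.5, 1/3, 7/6, 2.
r(-13/6) = -65.125, r(-4/3) = -233/9, r(-0.5) = -8.875, r(1/3) = -11/3, r(7/6) = 11/72, r(2) = 13.
Sum = Δs · [r(-13/6) + r(-4/3) + r(-0.5) + ...].
Sum ≈ -75.33565.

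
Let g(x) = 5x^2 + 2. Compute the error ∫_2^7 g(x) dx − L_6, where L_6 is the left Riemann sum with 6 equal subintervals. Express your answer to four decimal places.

90.8565

Exact integral: ∫_2^7 g(x) dx ≈ 568.333333.
L_6 ≈ 477.476852.
Error ≈ 568.333333 − 477.476852 ≈ 90.8565.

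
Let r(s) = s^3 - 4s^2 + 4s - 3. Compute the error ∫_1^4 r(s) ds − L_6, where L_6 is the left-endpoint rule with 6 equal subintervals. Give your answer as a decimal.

3.3125

Exact integral: ∫_1^4 r(s) ds = 0.75.
L_6 = -2.5625.
Error = 0.75 − (-2.5625) = 3.3125.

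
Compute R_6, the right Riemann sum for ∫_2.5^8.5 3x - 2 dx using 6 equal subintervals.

96

Δx = (8.5 − 2.5)/6 = 1.
Right endpoints: 3.5, 4.5, 5.5, 6.5, 7.5, 8.5.
f(3.5) = 8.5, f(4.5) = 11.5, f(5.5) = 14.5, f(6.5) = 17.5, f(7.5) = 20.5, f(8.5) = 23.5.
Sum = Δx · [f(3.5) + f(4.5) + f(5.5) + ...].
Sum = 96.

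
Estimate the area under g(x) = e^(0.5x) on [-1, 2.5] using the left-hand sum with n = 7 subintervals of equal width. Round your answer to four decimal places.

5.0767

Δx = (2.5 − (-1))/7 = 0.5.
Left endpoints: -1, -0.5, 0, 0.5, 1, 1.5, 2.
g(-1) ≈ 0.6065, g(-0.5) ≈ 0.7788, g(0) ≈ 1.0000, g(0.5) ≈ 1.2840, g(1) ≈ 1.6487, g(1.5) ≈ 2.1170, g(2) ≈ 2.7183.
Sum = Δx · [g(-1) + g(-0.5) + g(0) + ...].
Sum ≈ 5.0767.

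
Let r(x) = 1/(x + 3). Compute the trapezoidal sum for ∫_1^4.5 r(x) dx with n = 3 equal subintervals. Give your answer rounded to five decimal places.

0.63363

Δx = (4.5 − 1)/3 = 7/6.
r(1) = 0.25, r(13/6) = 6/31, r(10/3) = 3/19, r(4.5) = 2/15.
T_3 = (Δx/2)·[r(x_0) + 2r(x_1) + 2r(x_2) + r(x_3)].
Sum ≈ 0.63363.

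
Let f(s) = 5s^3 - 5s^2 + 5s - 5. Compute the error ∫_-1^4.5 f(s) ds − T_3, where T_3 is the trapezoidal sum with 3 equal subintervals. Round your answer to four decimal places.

-65.4716

Exact integral: ∫_-1^4.5 f(s) ds ≈ 378.411458.
T_3 ≈ 443.883102.
Error ≈ 378.411458 − 443.883102 ≈ -65.4716.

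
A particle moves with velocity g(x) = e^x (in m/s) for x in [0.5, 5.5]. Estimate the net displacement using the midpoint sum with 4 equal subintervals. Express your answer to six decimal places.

227.912633

Δx = (5.5 − 0.5)/4 = 1.25.
Midpoints: 1.125, 2.375, 3.625, 4.875.
g(1.125) ≈ 3.080217, g(2.375) ≈ 10.751013, g(3.625) ≈ 37.524723, g(4.875) ≈ 130.974153.
Sum = Δx · [g(1.125) + g(2.375) + g(3.625) + g(4.875)].
Sum ≈ 227.912633.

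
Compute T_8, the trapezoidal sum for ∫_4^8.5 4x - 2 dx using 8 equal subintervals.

Δx = (8.5 − 4)/8 = 0.5625.
f(4) = 14, f(4.5625) = 16.25, f(5.125) = 18.5, f(5.6875) = 20.75, f(6.25) = 23, f(6.8125) = 25.25, f(7.375) = 27.5, f(7.9375) = 29.75, f(8.5) = 32.
T_8 = (Δx/2)·[f(x_0) + 2f(x_1) + ... + 2f(x_{7}) + f(x_8)].
Sum = 103.5.

103.5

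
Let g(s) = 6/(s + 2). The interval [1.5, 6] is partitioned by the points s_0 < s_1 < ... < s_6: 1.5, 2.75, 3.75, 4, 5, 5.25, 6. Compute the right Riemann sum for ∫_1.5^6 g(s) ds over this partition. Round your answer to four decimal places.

4.4990

Subinterval widths: 1.25, 1, 0.25, 1, 0.25, 0.75.
Right endpoints: 2.75, 3.75, 4, 5, 5.25, 6.
g(2.75) = 24/19, g(3.75) = 24/23, g(4) = 1, g(5) = 6/7, g(5.25) = 24/29, g(6) = 0.75.
Sum = Σ Δs_i · g(s_i).
Sum ≈ 4.4990.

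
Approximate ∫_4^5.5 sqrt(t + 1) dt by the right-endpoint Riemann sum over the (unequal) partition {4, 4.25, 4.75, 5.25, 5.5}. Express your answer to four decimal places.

3.6592

Subinterval widths: 0.25, 0.5, 0.5, 0.25.
Right endpoints: 4.25, 4.75, 5.25, 5.5.
f(4.25) ≈ 2.2913, f(4.75) ≈ 2.3979, f(5.25) ≈ 2.5000, f(5.5) ≈ 2.5495.
Sum = Σ Δt_i · f(t_i).
Sum ≈ 3.6592.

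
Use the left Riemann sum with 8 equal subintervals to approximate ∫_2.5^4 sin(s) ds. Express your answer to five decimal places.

-0.02001

Δs = (4 − 2.5)/8 = 0.1875.
Left endpoints: 2.5, 2.6875, 2.875, 3.0625, 3.25, 3.4375, 3.625, 3.8125.
f(2.5) ≈ 0.59847, f(2.6875) ≈ 0.43865, f(2.875) ≈ 0.26345, f(3.0625) ≈ 0.07901, f(3.25) ≈ -0.10820, f(3.4375) ≈ -0.29161, f(3.625) ≈ -0.46480, f(3.8125) ≈ -0.62170.
Sum = Δs · [f(2.5) + f(2.6875) + f(2.875) + ...].
Sum ≈ -0.02001.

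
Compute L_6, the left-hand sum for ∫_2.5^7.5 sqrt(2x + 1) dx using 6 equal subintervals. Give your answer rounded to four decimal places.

Δx = (7.5 − 2.5)/6 = 5/6.
Left endpoints: 2.5, 10/3, 25/6, 5, 35/6, 20/3.
f(2.5) ≈ 2.4495, f(10/3) ≈ 2.7689, f(25/6) ≈ 3.0551, f(5) ≈ 3.3166, f(35/6) ≈ 3.5590, f(20/3) ≈ 3.7859.
Sum = Δx · [f(2.5) + f(10/3) + f(25/6) + ...].
Sum ≈ 15.7792.

15.7792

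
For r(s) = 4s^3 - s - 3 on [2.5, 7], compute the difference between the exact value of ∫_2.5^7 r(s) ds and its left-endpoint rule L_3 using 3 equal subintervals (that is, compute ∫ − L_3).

882.5625

Exact integral: ∫_2.5^7 r(s) ds = 2327.0625.
L_3 = 1444.5.
Error = 2327.0625 − 1444.5 = 882.5625.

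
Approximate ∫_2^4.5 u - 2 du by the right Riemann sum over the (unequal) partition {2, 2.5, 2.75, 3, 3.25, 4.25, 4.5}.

Subinterval widths: 0.5, 0.25, 0.25, 0.25, 1, 0.25.
Right endpoints: 2.5, 2.75, 3, 3.25, 4.25, 4.5.
f(2.5) = 0.5, f(2.75) = 0.75, f(3) = 1, f(3.25) = 1.25, f(4.25) = 2.25, f(4.5) = 2.5.
Sum = Σ Δu_i · f(u_i).
Sum = 3.875.

3.875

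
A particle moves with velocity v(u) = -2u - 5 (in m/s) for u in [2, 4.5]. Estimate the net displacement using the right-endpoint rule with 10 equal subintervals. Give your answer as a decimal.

Δu = (4.5 − 2)/10 = 0.25.
Right endpoints: 2.25, 2.5, 2.75, 3, 3.25, 3.5, 3.75, 4, 4.25, 4.5.
v(2.25) = -9.5, v(2.5) = -10, v(2.75) = -10.5, v(3) = -11, v(3.25) = -11.5, v(3.5) = -12, v(3.75) = -12.5, v(4) = -13, v(4.25) = -13.5, v(4.5) = -14.
Sum = Δu · [v(2.25) + v(2.5) + v(2.75) + ...].
Sum = -29.375.

-29.375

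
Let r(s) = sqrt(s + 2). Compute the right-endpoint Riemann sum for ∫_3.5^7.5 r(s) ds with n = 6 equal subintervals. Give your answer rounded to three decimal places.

11.165

Δs = (7.5 − 3.5)/6 = 2/3.
Right endpoints: 25/6, 29/6, 5.5, 37/6, 41/6, 7.5.
r(25/6) ≈ 2.483, r(29/6) ≈ 2.614, r(5.5) ≈ 2.739, r(37/6) ≈ 2.858, r(41/6) ≈ 2.972, r(7.5) ≈ 3.082.
Sum = Δs · [r(25/6) + r(29/6) + r(5.5) + ...].
Sum ≈ 11.165.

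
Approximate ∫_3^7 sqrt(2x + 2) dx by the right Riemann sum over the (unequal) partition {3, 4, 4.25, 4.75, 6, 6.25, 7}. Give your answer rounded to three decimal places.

Subinterval widths: 1, 0.25, 0.5, 1.25, 0.25, 0.75.
Right endpoints: 4, 4.25, 4.75, 6, 6.25, 7.
f(4) ≈ 3.162, f(4.25) ≈ 3.240, f(4.75) ≈ 3.391, f(6) ≈ 3.742, f(6.25) ≈ 3.808, f(7) ≈ 4.000.
Sum = Σ Δx_i · f(x_i).
Sum ≈ 14.297.

14.297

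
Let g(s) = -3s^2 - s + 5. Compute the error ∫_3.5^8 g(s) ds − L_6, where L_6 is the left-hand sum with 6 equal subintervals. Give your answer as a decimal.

-58.640625

Exact integral: ∫_3.5^8 g(s) ds = -472.5.
L_6 = -413.859375.
Error = -472.5 − (-413.859375) = -58.640625.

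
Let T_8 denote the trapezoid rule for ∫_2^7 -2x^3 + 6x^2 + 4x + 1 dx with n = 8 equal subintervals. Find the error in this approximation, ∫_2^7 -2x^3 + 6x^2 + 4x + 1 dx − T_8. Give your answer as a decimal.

6.8359375

Exact integral: ∫_2^7 f(x) dx = -427.5.
T_8 = -434.3359375.
Error = -427.5 − (-434.3359375) = 6.8359375.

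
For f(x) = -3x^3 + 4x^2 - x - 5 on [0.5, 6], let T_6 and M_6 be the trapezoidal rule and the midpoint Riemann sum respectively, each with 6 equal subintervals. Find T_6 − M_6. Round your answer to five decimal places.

T_6 ≈ -748.9437211.
M_6 ≈ -719.7703270.
T_6 − M_6 ≈ -29.17339.

-29.17339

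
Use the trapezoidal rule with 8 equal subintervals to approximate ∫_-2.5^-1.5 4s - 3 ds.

-11

Δs = (-1.5 − (-2.5))/8 = 0.125.
f(-2.5) = -13, f(-2.375) = -12.5, f(-2.25) = -12, f(-2.125) = -11.5, f(-2) = -11, f(-1.875) = -10.5, f(-1.75) = -10, f(-1.625) = -9.5, f(-1.5) = -9.
T_8 = (Δs/2)·[f(s_0) + 2f(s_1) + ... + 2f(s_{7}) + f(s_8)].
Sum = -11.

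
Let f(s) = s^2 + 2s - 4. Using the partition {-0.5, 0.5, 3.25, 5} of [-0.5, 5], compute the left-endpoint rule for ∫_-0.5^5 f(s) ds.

10.546875

Subinterval widths: 1, 2.75, 1.75.
Left endpoints: -0.5, 0.5, 3.25.
f(-0.5) = -4.75, f(0.5) = -2.75, f(3.25) = 13.0625.
Sum = Σ Δs_i · f(s_i).
Sum = 10.546875.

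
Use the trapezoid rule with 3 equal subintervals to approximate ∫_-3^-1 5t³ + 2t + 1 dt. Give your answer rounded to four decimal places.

Δt = (-1 − (-3))/3 = 2/3.
f(-3) = -140, f(-7/3) = -1814/27, f(-5/3) = -688/27, f(-1) = -6.
T_3 = (Δt/2)·[f(t_0) + 2f(t_1) + 2f(t_2) + f(t_3)].
Sum ≈ -110.4444.

-110.4444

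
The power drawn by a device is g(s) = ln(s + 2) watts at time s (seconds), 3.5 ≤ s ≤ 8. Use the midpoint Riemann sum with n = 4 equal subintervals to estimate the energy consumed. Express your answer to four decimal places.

9.1540

Δs = (8 − 3.5)/4 = 1.125.
Midpoints: 4.0625, 5.1875, 6.3125, 7.4375.
g(4.0625) ≈ 1.8021, g(5.1875) ≈ 1.9723, g(6.3125) ≈ 2.1178, g(7.4375) ≈ 2.2447.
Sum = Δs · [g(4.0625) + g(5.1875) + g(6.3125) + g(7.4375)].
Sum ≈ 9.1540.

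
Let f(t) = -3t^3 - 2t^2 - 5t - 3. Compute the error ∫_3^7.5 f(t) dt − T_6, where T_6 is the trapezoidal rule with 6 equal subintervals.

Exact integral: ∫_3^7.5 f(t) dt = -2707.171875.
T_6 = -2727.94921875.
Error = -2707.171875 − (-2727.94921875) = 20.77734375.

20.77734375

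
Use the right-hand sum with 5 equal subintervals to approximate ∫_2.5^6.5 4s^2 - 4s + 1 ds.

Δs = (6.5 − 2.5)/5 = 0.8.
Right endpoints: 3.3, 4.1, 4.9, 5.7, 6.5.
f(3.3) = 31.36, f(4.1) = 51.84, f(4.9) = 77.44, f(5.7) = 108.16, f(6.5) = 144.
Sum = Δs · [f(3.3) + f(4.1) + f(4.9) + f(5.7) + f(6.5)].
Sum = 330.24.

330.24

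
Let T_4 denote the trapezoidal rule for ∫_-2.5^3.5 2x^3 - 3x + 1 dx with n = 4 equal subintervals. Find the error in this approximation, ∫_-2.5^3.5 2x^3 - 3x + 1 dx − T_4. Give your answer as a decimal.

Exact integral: ∫_-2.5^3.5 f(x) dx = 52.5.
T_4 = 59.25.
Error = 52.5 − 59.25 = -6.75.

-6.75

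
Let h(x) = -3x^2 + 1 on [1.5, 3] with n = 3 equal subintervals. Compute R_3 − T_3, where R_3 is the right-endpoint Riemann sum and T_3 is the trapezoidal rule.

-5.0625

R_3 = -27.375.
T_3 = -22.3125.
R_3 − T_3 = -5.0625.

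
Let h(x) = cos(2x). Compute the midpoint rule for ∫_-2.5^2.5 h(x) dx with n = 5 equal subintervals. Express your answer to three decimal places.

-1.140

Δx = (2.5 − (-2.5))/5 = 1.
Midpoints: -2, -1, 0, 1, 2.
h(-2) ≈ -0.654, h(-1) ≈ -0.416, h(0) ≈ 1.000, h(1) ≈ -0.416, h(2) ≈ -0.654.
Sum = Δx · [h(-2) + h(-1) + h(0) + h(1) + h(2)].
Sum ≈ -1.140.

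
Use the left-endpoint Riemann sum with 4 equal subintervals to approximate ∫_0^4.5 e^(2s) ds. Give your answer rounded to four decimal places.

Δs = (4.5 − 0)/4 = 1.125.
Left endpoints: 0, 1.125, 2.25, 3.375.
f(0) ≈ 1.0000, f(1.125) ≈ 9.4877, f(2.25) ≈ 90.0171, f(3.375) ≈ 854.0588.
Sum = Δs · [f(0) + f(1.125) + f(2.25) + f(3.375)].
Sum ≈ 1073.8841.

1073.8841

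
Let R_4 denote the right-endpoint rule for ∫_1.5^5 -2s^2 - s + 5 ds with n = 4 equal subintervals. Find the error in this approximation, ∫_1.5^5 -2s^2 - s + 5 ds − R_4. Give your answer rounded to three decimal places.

22.331

Exact integral: ∫_1.5^5 f(s) ds ≈ -74.95833.
R_4 = -97.2890625.
Error ≈ -74.95833 − (-97.2890625) ≈ 22.331.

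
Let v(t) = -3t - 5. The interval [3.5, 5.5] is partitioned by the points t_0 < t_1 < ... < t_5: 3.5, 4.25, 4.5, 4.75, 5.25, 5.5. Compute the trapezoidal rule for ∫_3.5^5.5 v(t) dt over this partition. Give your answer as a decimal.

-37

Subinterval widths: 0.75, 0.25, 0.25, 0.5, 0.25.
v(3.5) = -15.5, v(4.25) = -17.75, v(4.5) = -18.5, v(4.75) = -19.25, v(5.25) = -20.75, v(5.5) = -21.5.
On each subinterval the trapezoid contributes (Δt_i/2)·[v(t_{i-1}) + v(t_i)].
Sum = -37.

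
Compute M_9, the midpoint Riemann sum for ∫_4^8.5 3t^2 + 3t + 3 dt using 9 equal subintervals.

Δt = (8.5 − 4)/9 = 0.5.
Midpoints: 4.25, 4.75, 5.25, 5.75, 6.25, 6.75, 7.25, 7.75, 8.25.
f(4.25) = 69.9375, f(4.75) = 84.9375, f(5.25) = 101.4375, f(5.75) = 119.4375, f(6.25) = 138.9375, f(6.75) = 159.9375, f(7.25) = 182.4375, f(7.75) = 206.4375, f(8.25) = 231.9375.
Sum = Δt · [f(4.25) + f(4.75) + f(5.25) + ...].
Sum = 647.71875.

647.71875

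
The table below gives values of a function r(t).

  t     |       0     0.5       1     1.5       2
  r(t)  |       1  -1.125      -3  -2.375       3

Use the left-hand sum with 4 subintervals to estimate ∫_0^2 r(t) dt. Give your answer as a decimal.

-2.75

Δt = 0.5.
Sum = 0.5·[1 + (-1.125) + (-3) + (-2.375)] = -2.75.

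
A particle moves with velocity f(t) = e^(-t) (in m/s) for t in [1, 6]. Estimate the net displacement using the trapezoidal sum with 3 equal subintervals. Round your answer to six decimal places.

0.446310

Δt = (6 − 1)/3 = 5/3.
f(1) ≈ 0.367879, f(8/3) ≈ 0.069483, f(13/3) ≈ 0.013124, f(6) ≈ 0.002479.
T_3 = (Δt/2)·[f(t_0) + 2f(t_1) + 2f(t_2) + f(t_3)].
Sum ≈ 0.446310.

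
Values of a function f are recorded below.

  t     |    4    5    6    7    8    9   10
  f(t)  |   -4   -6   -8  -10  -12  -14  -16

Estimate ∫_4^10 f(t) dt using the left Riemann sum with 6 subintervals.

Δt = 1.
Sum = 1·[(-4) + (-6) + (-8) + (-10) + (-12) + (-14)] = -54.

-54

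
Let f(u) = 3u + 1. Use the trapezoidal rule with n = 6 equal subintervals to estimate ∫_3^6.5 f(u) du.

53.375

Δu = (6.5 − 3)/6 = 7/12.
f(3) = 10, f(43/12) = 11.75, f(25/6) = 13.5, f(4.75) = 15.25, f(16/3) = 17, f(71/12) = 18.75, f(6.5) = 20.5.
T_6 = (Δu/2)·[f(u_0) + 2f(u_1) + ... + 2f(u_{5}) + f(u_6)].
Sum = 53.375.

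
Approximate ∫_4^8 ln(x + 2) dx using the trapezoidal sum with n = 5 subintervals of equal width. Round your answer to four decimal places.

8.2717

Δx = (8 − 4)/5 = 0.8.
f(4) ≈ 1.7918, f(4.8) ≈ 1.9169, f(5.6) ≈ 2.0281, f(6.4) ≈ 2.1282, f(7.2) ≈ 2.2192, f(8) ≈ 2.3026.
T_5 = (Δx/2)·[f(x_0) + 2f(x_1) + ... + 2f(x_{4}) + f(x_5)].
Sum ≈ 8.2717.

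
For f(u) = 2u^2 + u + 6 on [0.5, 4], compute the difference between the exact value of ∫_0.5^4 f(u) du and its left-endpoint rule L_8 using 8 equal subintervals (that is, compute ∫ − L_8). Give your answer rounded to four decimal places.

7.4329

Exact integral: ∫_0.5^4 f(u) du ≈ 71.458333.
L_8 ≈ 64.025391.
Error ≈ 71.458333 − 64.025391 ≈ 7.4329.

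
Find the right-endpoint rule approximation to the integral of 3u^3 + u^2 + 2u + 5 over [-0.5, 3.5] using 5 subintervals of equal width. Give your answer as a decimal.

Δu = (3.5 − (-0.5))/5 = 0.8.
Right endpoints: 0.3, 1.1, 1.9, 2.7, 3.5.
f(0.3) = 5.771, f(1.1) = 12.403, f(1.9) = 32.987, f(2.7) = 76.739, f(3.5) = 152.875.
Sum = Δu · [f(0.3) + f(1.1) + f(1.9) + f(2.7) + f(3.5)].
Sum = 224.62.

224.62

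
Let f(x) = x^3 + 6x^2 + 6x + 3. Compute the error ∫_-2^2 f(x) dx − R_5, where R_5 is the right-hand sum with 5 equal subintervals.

-18.56

Exact integral: ∫_-2^2 f(x) dx = 44.
R_5 = 62.56.
Error = 44 − 62.56 = -18.56.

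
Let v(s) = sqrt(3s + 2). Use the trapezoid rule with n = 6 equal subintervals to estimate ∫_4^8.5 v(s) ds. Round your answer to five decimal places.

20.40085

Δs = (8.5 − 4)/6 = 0.75.
v(4) ≈ 3.74166, v(4.75) ≈ 4.03113, v(5.5) ≈ 4.30116, v(6.25) ≈ 4.55522, v(7) ≈ 4.79583, v(7.75) ≈ 5.02494, v(8.5) ≈ 5.24404.
T_6 = (Δs/2)·[v(s_0) + 2v(s_1) + ... + 2v(s_{5}) + v(s_6)].
Sum ≈ 20.40085.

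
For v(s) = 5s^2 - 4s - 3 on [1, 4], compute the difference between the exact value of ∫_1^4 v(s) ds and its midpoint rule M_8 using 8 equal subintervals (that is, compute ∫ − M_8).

Exact integral: ∫_1^4 v(s) ds = 66.
M_8 = 65.82421875.
Error = 66 − 65.82421875 = 0.17578125.

0.17578125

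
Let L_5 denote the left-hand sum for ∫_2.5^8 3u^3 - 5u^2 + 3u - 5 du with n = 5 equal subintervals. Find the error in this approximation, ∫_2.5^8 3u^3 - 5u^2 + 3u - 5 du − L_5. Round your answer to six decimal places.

Exact integral: ∫_2.5^8 f(u) du ≈ 2274.53645833.
L_5 = 1652.1175.
Error ≈ 2274.53645833 − 1652.1175 ≈ 622.418958.

622.418958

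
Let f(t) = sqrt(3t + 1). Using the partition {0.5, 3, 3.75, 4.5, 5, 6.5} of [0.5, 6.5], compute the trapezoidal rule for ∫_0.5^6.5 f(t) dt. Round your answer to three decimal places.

Subinterval widths: 2.5, 0.75, 0.75, 0.5, 1.5.
f(0.5) ≈ 1.581, f(3) ≈ 3.162, f(3.75) ≈ 3.500, f(4.5) ≈ 3.808, f(5) ≈ 4.000, f(6.5) ≈ 4.528.
On each subinterval the trapezoid contributes (Δt_i/2)·[f(t_{i-1}) + f(t_i)].
Sum ≈ 19.516.

19.516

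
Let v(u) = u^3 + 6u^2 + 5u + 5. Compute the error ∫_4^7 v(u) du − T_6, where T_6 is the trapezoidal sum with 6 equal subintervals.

-2.8125

Exact integral: ∫_4^7 v(u) du = 1191.75.
T_6 = 1194.5625.
Error = 1191.75 − 1194.5625 = -2.8125.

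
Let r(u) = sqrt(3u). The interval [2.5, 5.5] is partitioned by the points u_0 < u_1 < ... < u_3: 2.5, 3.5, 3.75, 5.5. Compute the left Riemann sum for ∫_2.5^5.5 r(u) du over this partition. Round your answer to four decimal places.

Subinterval widths: 1, 0.25, 1.75.
Left endpoints: 2.5, 3.5, 3.75.
r(2.5) ≈ 2.7386, r(3.5) ≈ 3.2404, r(3.75) ≈ 3.3541.
Sum = Σ Δu_i · r(u_i).
Sum ≈ 9.4184.

9.4184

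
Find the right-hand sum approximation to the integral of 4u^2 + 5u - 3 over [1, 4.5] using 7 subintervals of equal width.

Δu = (4.5 − 1)/7 = 0.5.
Right endpoints: 1.5, 2, 2.5, 3, 3.5, 4, 4.5.
f(1.5) = 13.5, f(2) = 23, f(2.5) = 34.5, f(3) = 48, f(3.5) = 63.5, f(4) = 81, f(4.5) = 100.5.
Sum = Δu · [f(1.5) + f(2) + f(2.5) + ...].
Sum = 182.

182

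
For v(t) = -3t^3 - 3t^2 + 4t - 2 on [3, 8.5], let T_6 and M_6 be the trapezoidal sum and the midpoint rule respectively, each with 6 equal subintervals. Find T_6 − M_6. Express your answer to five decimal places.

-63.25716

T_6 ≈ -4368.0933160.
M_6 ≈ -4304.8361545.
T_6 − M_6 ≈ -63.25716.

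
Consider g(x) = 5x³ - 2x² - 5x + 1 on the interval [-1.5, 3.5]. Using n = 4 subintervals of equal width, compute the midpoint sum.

121.953125

Δx = (3.5 − (-1.5))/4 = 1.25.
Midpoints: -0.875, 0.375, 1.625, 2.875.
g(-0.875) = 253/512, g(0.375) = -457/512, g(1.625) = 4633/512, g(2.875) = 45523/512.
Sum = Δx · [g(-0.875) + g(0.375) + g(1.625) + g(2.875)].
Sum = 121.953125.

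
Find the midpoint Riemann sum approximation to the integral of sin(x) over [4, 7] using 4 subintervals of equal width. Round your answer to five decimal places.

-1.44108

Δx = (7 − 4)/4 = 0.75.
Midpoints: 4.375, 5.125, 5.875, 6.625.
f(4.375) ≈ -0.94362, f(5.125) ≈ -0.91608, f(5.875) ≈ -0.39694, f(6.625) ≈ 0.33520.
Sum = Δx · [f(4.375) + f(5.125) + f(5.875) + f(6.625)].
Sum ≈ -1.44108.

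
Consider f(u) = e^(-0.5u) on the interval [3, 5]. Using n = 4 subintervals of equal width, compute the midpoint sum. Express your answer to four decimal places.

Δu = (5 − 3)/4 = 0.5.
Midpoints: 3.25, 3.75, 4.25, 4.75.
f(3.25) ≈ 0.1969, f(3.75) ≈ 0.1534, f(4.25) ≈ 0.1194, f(4.75) ≈ 0.0930.
Sum = Δu · [f(3.25) + f(3.75) + f(4.25) + f(4.75)].
Sum ≈ 0.2814.

0.2814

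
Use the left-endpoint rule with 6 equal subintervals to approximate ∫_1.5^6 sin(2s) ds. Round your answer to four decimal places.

Δs = (6 − 1.5)/6 = 0.75.
Left endpoints: 1.5, 2.25, 3, 3.75, 4.5, 5.25.
f(1.5) ≈ 0.1411, f(2.25) ≈ -0.9775, f(3) ≈ -0.2794, f(3.75) ≈ 0.9380, f(4.5) ≈ 0.4121, f(5.25) ≈ -0.8797.
Sum = Δs · [f(1.5) + f(2.25) + f(3) + ...].
Sum ≈ -0.4841.

-0.4841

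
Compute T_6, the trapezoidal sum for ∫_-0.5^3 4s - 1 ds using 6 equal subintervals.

14

Δs = (3 − (-0.5))/6 = 7/12.
f(-0.5) = -3, f(1/12) = -2/3, f(2/3) = 5/3, f(1.25) = 4, f(11/6) = 19/3, f(29/12) = 26/3, f(3) = 11.
T_6 = (Δs/2)·[f(s_0) + 2f(s_1) + ... + 2f(s_{5}) + f(s_6)].
Sum = 14.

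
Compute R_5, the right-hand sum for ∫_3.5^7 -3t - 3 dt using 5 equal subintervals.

Δt = (7 − 3.5)/5 = 0.7.
Right endpoints: 4.2, 4.9, 5.6, 6.3, 7.
f(4.2) = -15.6, f(4.9) = -17.7, f(5.6) = -19.8, f(6.3) = -21.9, f(7) = -24.
Sum = Δt · [f(4.2) + f(4.9) + f(5.6) + f(6.3) + f(7)].
Sum = -69.3.

-69.3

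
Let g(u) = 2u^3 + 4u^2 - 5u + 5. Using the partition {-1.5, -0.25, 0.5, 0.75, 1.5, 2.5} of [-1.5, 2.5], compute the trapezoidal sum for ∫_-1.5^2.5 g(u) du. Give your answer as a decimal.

Subinterval widths: 1.25, 0.75, 0.25, 0.75, 1.
g(-1.5) = 14.75, g(-0.25) = 6.46875, g(0.5) = 3.75, g(0.75) = 4.34375, g(1.5) = 13.25, g(2.5) = 48.75.
On each subinterval the trapezoid contributes (Δu_i/2)·[g(u_{i-1}) + g(u_i)].
Sum = 55.703125.

55.703125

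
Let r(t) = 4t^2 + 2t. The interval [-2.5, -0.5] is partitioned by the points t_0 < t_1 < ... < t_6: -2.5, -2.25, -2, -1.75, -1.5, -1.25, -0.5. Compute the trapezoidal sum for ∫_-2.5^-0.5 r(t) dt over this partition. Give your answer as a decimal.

15

Subinterval widths: 0.25, 0.25, 0.25, 0.25, 0.25, 0.75.
r(-2.5) = 20, r(-2.25) = 15.75, r(-2) = 12, r(-1.75) = 8.75, r(-1.5) = 6, r(-1.25) = 3.75, r(-0.5) = 0.
On each subinterval the trapezoid contributes (Δt_i/2)·[r(t_{i-1}) + r(t_i)].
Sum = 15.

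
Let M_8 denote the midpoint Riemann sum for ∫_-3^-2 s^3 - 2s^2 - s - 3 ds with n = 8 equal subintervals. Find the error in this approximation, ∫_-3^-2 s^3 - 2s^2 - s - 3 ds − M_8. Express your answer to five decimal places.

Exact integral: ∫_-3^-2 f(s) ds ≈ -29.4166667.
M_8 ≈ -29.4042969.
Error ≈ -29.4166667 − (-29.4042969) ≈ -0.01237.

-0.01237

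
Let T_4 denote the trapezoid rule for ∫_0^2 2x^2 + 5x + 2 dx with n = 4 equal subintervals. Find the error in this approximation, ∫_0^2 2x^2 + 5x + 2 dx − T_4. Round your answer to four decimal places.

-0.1667

Exact integral: ∫_0^2 f(x) dx ≈ 19.333333.
T_4 = 19.5.
Error ≈ 19.333333 − 19.5 ≈ -0.1667.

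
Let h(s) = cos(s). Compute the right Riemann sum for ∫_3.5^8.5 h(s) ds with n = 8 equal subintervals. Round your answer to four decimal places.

1.2161

Δs = (8.5 − 3.5)/8 = 0.625.
Right endpoints: 4.125, 4.75, 5.375, 6, 6.625, 7.25, 7.875, 8.5.
h(4.125) ≈ -0.5542, h(4.75) ≈ 0.0376, h(5.375) ≈ 0.6152, h(6) ≈ 0.9602, h(6.625) ≈ 0.9421, h(7.25) ≈ 0.5679, h(7.875) ≈ -0.0210, h(8.5) ≈ -0.6020.
Sum = Δs · [h(4.125) + h(4.75) + h(5.375) + ...].
Sum ≈ 1.2161.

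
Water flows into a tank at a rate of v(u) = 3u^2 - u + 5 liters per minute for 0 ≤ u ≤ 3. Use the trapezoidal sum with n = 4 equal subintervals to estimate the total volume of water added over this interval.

Δu = (3 − 0)/4 = 0.75.
v(0) = 5, v(0.75) = 5.9375, v(1.5) = 10.25, v(2.25) = 17.9375, v(3) = 29.
T_4 = (Δu/2)·[v(u_0) + 2v(u_1) + 2v(u_2) + 2v(u_3) + v(u_4)].
Sum = 38.34375.

38.34375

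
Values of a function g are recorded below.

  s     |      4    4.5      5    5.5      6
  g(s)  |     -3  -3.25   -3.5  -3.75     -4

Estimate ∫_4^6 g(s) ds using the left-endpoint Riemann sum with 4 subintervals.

Δs = 0.5.
Sum = 0.5·[(-3) + (-3.25) + (-3.5) + (-3.75)] = -6.75.

-6.75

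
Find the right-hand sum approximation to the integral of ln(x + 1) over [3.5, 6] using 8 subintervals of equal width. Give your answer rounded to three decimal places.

Δx = (6 − 3.5)/8 = 0.3125.
Right endpoints: 3.8125, 4.125, 4.4375, 4.75, 5.0625, 5.375, 5.6875, 6.
f(3.8125) ≈ 1.571, f(4.125) ≈ 1.634, f(4.4375) ≈ 1.693, f(4.75) ≈ 1.749, f(5.0625) ≈ 1.802, f(5.375) ≈ 1.852, f(5.6875) ≈ 1.900, f(6) ≈ 1.946.
Sum = Δx · [f(3.8125) + f(4.125) + f(4.4375) + ...].
Sum ≈ 4.421.

4.421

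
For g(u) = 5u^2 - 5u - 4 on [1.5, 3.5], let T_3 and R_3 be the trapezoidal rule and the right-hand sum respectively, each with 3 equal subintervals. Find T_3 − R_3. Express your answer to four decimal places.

-13.3333

T_3 ≈ 33.574074.
R_3 ≈ 46.907407.
T_3 − R_3 ≈ -13.3333.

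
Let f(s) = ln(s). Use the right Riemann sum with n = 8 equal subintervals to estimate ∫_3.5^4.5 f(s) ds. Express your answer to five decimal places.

1.39930

Δs = (4.5 − 3.5)/8 = 0.125.
Right endpoints: 3.625, 3.75, 3.875, 4, 4.125, 4.25, 4.375, 4.5.
f(3.625) ≈ 1.28785, f(3.75) ≈ 1.32176, f(3.875) ≈ 1.35455, f(4) ≈ 1.38629, f(4.125) ≈ 1.41707, f(4.25) ≈ 1.44692, f(4.375) ≈ 1.47591, f(4.5) ≈ 1.50408.
Sum = Δs · [f(3.625) + f(3.75) + f(3.875) + ...].
Sum ≈ 1.39930.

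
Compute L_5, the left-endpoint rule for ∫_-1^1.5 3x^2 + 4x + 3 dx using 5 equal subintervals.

11.25

Δx = (1.5 − (-1))/5 = 0.5.
Left endpoints: -1, -0.5, 0, 0.5, 1.
f(-1) = 2, f(-0.5) = 1.75, f(0) = 3, f(0.5) = 5.75, f(1) = 10.
Sum = Δx · [f(-1) + f(-0.5) + f(0) + f(0.5) + f(1)].
Sum = 11.25.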